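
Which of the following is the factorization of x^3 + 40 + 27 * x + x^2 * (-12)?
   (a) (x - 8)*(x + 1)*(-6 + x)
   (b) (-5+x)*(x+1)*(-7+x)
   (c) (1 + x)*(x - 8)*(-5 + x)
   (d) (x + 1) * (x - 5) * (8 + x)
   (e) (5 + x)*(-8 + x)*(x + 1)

We need to factor x^3 + 40 + 27 * x + x^2 * (-12).
The factored form is (1 + x)*(x - 8)*(-5 + x).
c) (1 + x)*(x - 8)*(-5 + x)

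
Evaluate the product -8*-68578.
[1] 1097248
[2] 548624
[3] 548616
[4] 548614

-8 * -68578 = 548624
2) 548624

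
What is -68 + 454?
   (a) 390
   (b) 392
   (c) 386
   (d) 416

-68 + 454 = 386
c) 386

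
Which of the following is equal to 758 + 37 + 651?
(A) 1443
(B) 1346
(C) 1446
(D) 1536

First: 758 + 37 = 795
Then: 795 + 651 = 1446
C) 1446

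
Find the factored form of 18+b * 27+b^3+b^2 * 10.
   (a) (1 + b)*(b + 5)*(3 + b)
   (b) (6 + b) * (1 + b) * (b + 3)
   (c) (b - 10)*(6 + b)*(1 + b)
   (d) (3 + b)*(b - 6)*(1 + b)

We need to factor 18+b * 27+b^3+b^2 * 10.
The factored form is (6 + b) * (1 + b) * (b + 3).
b) (6 + b) * (1 + b) * (b + 3)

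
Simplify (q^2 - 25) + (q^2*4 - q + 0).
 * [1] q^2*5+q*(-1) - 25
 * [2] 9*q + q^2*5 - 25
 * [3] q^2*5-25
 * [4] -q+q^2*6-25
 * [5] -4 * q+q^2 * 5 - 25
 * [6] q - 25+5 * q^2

Adding the polynomials and combining like terms:
(q^2 - 25) + (q^2*4 - q + 0)
= q^2*5+q*(-1) - 25
1) q^2*5+q*(-1) - 25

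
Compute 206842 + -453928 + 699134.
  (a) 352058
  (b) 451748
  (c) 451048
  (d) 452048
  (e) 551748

First: 206842 + -453928 = -247086
Then: -247086 + 699134 = 452048
d) 452048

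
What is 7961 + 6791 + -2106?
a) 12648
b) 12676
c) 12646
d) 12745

First: 7961 + 6791 = 14752
Then: 14752 + -2106 = 12646
c) 12646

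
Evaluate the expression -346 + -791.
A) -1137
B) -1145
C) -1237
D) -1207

-346 + -791 = -1137
A) -1137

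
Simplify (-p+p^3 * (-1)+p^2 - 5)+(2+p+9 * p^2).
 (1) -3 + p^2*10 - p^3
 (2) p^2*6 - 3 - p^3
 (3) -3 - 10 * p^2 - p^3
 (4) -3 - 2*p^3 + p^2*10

Adding the polynomials and combining like terms:
(-p + p^3*(-1) + p^2 - 5) + (2 + p + 9*p^2)
= -3 + p^2*10 - p^3
1) -3 + p^2*10 - p^3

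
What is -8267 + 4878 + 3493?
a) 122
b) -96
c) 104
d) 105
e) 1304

First: -8267 + 4878 = -3389
Then: -3389 + 3493 = 104
c) 104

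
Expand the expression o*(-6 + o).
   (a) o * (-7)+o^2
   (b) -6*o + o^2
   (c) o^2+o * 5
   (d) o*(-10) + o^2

Expanding o*(-6 + o):
= -6*o + o^2
b) -6*o + o^2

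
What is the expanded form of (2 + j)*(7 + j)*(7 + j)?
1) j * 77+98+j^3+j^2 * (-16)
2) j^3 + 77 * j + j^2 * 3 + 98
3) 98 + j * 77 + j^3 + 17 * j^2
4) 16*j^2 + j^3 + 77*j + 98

Expanding (2 + j)*(7 + j)*(7 + j):
= 16*j^2 + j^3 + 77*j + 98
4) 16*j^2 + j^3 + 77*j + 98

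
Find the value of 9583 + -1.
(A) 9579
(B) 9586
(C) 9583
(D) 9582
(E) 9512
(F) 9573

9583 + -1 = 9582
D) 9582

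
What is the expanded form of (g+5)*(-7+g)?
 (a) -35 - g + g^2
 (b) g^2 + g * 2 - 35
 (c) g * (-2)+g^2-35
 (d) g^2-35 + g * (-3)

Expanding (g+5)*(-7+g):
= g * (-2)+g^2-35
c) g * (-2)+g^2-35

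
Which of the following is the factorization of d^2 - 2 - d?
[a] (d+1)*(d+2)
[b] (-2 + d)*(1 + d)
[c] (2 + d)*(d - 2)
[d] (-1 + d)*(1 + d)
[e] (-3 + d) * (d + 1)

We need to factor d^2 - 2 - d.
The factored form is (-2 + d)*(1 + d).
b) (-2 + d)*(1 + d)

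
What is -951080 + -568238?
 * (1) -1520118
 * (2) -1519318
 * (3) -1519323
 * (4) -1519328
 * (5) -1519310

-951080 + -568238 = -1519318
2) -1519318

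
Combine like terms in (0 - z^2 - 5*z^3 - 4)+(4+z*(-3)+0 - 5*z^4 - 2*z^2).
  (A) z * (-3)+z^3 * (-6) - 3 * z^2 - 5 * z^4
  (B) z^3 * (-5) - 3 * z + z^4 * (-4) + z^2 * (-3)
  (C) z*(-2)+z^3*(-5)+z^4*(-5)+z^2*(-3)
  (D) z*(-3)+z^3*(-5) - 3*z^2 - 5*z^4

Adding the polynomials and combining like terms:
(0 - z^2 - 5*z^3 - 4) + (4 + z*(-3) + 0 - 5*z^4 - 2*z^2)
= z*(-3)+z^3*(-5) - 3*z^2 - 5*z^4
D) z*(-3)+z^3*(-5) - 3*z^2 - 5*z^4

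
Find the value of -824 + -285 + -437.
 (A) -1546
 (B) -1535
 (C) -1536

First: -824 + -285 = -1109
Then: -1109 + -437 = -1546
A) -1546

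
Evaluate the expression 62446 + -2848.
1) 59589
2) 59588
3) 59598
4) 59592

62446 + -2848 = 59598
3) 59598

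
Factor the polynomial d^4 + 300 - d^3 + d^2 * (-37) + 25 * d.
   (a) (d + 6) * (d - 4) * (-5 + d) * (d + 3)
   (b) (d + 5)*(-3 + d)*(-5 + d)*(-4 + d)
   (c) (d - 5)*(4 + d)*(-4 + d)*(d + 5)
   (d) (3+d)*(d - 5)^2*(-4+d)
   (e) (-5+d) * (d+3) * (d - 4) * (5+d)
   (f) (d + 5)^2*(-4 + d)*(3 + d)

We need to factor d^4 + 300 - d^3 + d^2 * (-37) + 25 * d.
The factored form is (-5+d) * (d+3) * (d - 4) * (5+d).
e) (-5+d) * (d+3) * (d - 4) * (5+d)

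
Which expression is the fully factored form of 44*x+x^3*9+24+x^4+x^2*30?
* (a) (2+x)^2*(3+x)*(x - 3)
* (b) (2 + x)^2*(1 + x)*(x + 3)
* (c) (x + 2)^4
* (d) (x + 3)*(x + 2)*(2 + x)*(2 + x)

We need to factor 44*x+x^3*9+24+x^4+x^2*30.
The factored form is (x + 3)*(x + 2)*(2 + x)*(2 + x).
d) (x + 3)*(x + 2)*(2 + x)*(2 + x)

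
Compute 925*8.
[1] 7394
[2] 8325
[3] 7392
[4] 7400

925 * 8 = 7400
4) 7400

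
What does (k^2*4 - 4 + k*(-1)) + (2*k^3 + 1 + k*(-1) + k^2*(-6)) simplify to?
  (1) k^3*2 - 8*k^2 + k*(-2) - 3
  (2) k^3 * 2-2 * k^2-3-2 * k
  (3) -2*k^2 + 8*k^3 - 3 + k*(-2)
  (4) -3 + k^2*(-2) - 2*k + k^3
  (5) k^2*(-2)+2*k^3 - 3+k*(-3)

Adding the polynomials and combining like terms:
(k^2*4 - 4 + k*(-1)) + (2*k^3 + 1 + k*(-1) + k^2*(-6))
= k^3 * 2-2 * k^2-3-2 * k
2) k^3 * 2-2 * k^2-3-2 * k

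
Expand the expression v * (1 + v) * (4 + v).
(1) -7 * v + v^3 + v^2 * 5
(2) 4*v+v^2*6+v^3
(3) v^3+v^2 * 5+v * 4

Expanding v * (1 + v) * (4 + v):
= v^3+v^2 * 5+v * 4
3) v^3+v^2 * 5+v * 4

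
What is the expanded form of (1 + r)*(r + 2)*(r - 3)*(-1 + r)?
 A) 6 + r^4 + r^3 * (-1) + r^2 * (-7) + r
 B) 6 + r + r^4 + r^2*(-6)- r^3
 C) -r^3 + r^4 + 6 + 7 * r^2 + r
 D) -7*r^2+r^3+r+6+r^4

Expanding (1 + r)*(r + 2)*(r - 3)*(-1 + r):
= 6 + r^4 + r^3 * (-1) + r^2 * (-7) + r
A) 6 + r^4 + r^3 * (-1) + r^2 * (-7) + r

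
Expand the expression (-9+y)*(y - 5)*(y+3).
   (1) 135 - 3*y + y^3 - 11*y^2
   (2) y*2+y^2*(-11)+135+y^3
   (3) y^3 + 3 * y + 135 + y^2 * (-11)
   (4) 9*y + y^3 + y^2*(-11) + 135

Expanding (-9+y)*(y - 5)*(y+3):
= y^3 + 3 * y + 135 + y^2 * (-11)
3) y^3 + 3 * y + 135 + y^2 * (-11)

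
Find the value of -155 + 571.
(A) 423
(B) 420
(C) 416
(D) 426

-155 + 571 = 416
C) 416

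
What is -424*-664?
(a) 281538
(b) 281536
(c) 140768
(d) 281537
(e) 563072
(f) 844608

-424 * -664 = 281536
b) 281536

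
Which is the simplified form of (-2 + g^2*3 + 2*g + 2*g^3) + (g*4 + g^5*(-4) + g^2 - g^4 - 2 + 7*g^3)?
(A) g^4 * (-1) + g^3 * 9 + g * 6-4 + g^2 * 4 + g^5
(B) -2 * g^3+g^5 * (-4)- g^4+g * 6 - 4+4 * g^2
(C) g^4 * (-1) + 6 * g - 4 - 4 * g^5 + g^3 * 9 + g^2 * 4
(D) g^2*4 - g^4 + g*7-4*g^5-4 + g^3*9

Adding the polynomials and combining like terms:
(-2 + g^2*3 + 2*g + 2*g^3) + (g*4 + g^5*(-4) + g^2 - g^4 - 2 + 7*g^3)
= g^4 * (-1) + 6 * g - 4 - 4 * g^5 + g^3 * 9 + g^2 * 4
C) g^4 * (-1) + 6 * g - 4 - 4 * g^5 + g^3 * 9 + g^2 * 4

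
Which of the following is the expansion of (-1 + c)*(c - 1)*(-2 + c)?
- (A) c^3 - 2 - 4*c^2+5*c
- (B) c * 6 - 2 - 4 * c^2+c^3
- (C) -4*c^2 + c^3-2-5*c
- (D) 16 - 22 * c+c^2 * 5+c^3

Expanding (-1 + c)*(c - 1)*(-2 + c):
= c^3 - 2 - 4*c^2+5*c
A) c^3 - 2 - 4*c^2+5*c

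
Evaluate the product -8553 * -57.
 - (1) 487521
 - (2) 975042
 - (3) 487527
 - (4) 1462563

-8553 * -57 = 487521
1) 487521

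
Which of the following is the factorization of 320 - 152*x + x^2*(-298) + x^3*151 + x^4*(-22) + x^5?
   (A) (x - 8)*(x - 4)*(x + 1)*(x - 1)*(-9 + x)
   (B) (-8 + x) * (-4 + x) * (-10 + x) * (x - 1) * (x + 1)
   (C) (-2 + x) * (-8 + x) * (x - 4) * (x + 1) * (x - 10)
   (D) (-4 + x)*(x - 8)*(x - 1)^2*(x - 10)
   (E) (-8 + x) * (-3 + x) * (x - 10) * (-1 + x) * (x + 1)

We need to factor 320 - 152*x + x^2*(-298) + x^3*151 + x^4*(-22) + x^5.
The factored form is (-8 + x) * (-4 + x) * (-10 + x) * (x - 1) * (x + 1).
B) (-8 + x) * (-4 + x) * (-10 + x) * (x - 1) * (x + 1)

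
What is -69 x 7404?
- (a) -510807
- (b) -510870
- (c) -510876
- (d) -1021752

-69 * 7404 = -510876
c) -510876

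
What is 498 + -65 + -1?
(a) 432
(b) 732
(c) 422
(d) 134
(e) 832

First: 498 + -65 = 433
Then: 433 + -1 = 432
a) 432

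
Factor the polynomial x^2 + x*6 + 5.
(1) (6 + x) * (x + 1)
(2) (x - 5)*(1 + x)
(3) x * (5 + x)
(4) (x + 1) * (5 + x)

We need to factor x^2 + x*6 + 5.
The factored form is (x + 1) * (5 + x).
4) (x + 1) * (5 + x)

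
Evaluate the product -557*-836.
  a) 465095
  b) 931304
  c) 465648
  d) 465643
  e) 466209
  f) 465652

-557 * -836 = 465652
f) 465652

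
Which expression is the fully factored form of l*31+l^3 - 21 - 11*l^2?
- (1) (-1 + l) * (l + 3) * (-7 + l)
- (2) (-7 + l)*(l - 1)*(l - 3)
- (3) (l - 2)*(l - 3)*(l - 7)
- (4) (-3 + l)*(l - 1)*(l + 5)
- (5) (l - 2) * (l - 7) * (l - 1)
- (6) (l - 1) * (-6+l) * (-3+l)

We need to factor l*31+l^3 - 21 - 11*l^2.
The factored form is (-7 + l)*(l - 1)*(l - 3).
2) (-7 + l)*(l - 1)*(l - 3)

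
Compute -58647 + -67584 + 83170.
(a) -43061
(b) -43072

First: -58647 + -67584 = -126231
Then: -126231 + 83170 = -43061
a) -43061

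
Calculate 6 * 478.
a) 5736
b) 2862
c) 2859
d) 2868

6 * 478 = 2868
d) 2868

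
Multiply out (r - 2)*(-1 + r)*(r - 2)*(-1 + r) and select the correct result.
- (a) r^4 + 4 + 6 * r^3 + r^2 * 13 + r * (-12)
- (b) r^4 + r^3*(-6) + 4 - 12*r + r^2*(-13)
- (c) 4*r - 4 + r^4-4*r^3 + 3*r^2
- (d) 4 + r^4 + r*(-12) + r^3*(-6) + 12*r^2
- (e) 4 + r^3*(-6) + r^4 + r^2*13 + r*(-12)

Expanding (r - 2)*(-1 + r)*(r - 2)*(-1 + r):
= 4 + r^3*(-6) + r^4 + r^2*13 + r*(-12)
e) 4 + r^3*(-6) + r^4 + r^2*13 + r*(-12)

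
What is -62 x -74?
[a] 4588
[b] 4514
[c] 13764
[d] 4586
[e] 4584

-62 * -74 = 4588
a) 4588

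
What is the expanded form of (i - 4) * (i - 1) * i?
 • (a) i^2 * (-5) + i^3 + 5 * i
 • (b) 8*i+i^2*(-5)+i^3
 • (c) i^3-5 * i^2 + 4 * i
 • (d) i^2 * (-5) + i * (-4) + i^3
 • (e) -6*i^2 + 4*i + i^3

Expanding (i - 4) * (i - 1) * i:
= i^3-5 * i^2 + 4 * i
c) i^3-5 * i^2 + 4 * i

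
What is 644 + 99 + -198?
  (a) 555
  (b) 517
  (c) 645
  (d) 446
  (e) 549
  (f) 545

First: 644 + 99 = 743
Then: 743 + -198 = 545
f) 545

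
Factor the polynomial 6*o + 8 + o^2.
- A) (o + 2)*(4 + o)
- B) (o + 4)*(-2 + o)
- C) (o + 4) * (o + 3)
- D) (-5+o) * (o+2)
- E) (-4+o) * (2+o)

We need to factor 6*o + 8 + o^2.
The factored form is (o + 2)*(4 + o).
A) (o + 2)*(4 + o)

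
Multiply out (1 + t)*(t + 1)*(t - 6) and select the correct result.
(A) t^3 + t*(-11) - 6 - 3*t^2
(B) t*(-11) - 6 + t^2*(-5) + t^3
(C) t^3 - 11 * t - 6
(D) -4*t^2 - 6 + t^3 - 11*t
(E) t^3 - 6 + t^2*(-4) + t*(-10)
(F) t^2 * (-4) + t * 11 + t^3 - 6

Expanding (1 + t)*(t + 1)*(t - 6):
= -4*t^2 - 6 + t^3 - 11*t
D) -4*t^2 - 6 + t^3 - 11*t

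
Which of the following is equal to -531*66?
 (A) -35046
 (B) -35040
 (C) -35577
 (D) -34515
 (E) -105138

-531 * 66 = -35046
A) -35046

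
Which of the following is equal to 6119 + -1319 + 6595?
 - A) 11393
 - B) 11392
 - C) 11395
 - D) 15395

First: 6119 + -1319 = 4800
Then: 4800 + 6595 = 11395
C) 11395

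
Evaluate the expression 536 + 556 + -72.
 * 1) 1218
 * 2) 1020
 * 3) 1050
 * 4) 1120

First: 536 + 556 = 1092
Then: 1092 + -72 = 1020
2) 1020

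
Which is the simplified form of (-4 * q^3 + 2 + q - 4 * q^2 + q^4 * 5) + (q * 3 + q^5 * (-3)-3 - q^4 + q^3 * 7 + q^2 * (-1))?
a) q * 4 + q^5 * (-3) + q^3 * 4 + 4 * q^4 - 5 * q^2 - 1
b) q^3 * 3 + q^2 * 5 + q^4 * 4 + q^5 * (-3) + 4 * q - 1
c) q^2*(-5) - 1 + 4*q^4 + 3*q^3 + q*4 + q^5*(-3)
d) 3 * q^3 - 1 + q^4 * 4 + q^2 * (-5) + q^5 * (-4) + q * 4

Adding the polynomials and combining like terms:
(-4*q^3 + 2 + q - 4*q^2 + q^4*5) + (q*3 + q^5*(-3) - 3 - q^4 + q^3*7 + q^2*(-1))
= q^2*(-5) - 1 + 4*q^4 + 3*q^3 + q*4 + q^5*(-3)
c) q^2*(-5) - 1 + 4*q^4 + 3*q^3 + q*4 + q^5*(-3)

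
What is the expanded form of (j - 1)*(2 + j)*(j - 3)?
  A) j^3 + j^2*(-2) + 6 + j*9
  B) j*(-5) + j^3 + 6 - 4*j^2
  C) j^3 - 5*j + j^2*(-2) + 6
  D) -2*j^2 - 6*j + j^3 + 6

Expanding (j - 1)*(2 + j)*(j - 3):
= j^3 - 5*j + j^2*(-2) + 6
C) j^3 - 5*j + j^2*(-2) + 6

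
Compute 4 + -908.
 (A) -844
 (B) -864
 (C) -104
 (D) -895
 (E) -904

4 + -908 = -904
E) -904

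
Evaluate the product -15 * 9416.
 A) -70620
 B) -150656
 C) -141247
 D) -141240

-15 * 9416 = -141240
D) -141240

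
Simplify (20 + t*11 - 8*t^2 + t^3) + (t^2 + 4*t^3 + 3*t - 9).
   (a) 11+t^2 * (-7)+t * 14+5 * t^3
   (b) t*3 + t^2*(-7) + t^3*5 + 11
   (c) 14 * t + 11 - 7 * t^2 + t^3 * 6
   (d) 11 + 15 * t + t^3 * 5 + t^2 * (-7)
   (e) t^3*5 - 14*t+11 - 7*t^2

Adding the polynomials and combining like terms:
(20 + t*11 - 8*t^2 + t^3) + (t^2 + 4*t^3 + 3*t - 9)
= 11+t^2 * (-7)+t * 14+5 * t^3
a) 11+t^2 * (-7)+t * 14+5 * t^3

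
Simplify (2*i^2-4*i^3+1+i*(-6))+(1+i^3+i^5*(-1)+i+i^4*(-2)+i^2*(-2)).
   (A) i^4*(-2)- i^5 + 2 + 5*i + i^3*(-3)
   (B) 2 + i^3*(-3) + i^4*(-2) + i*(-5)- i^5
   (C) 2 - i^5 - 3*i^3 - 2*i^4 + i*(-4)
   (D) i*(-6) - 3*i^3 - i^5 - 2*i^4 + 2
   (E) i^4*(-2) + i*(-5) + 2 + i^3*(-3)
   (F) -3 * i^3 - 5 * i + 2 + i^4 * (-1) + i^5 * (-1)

Adding the polynomials and combining like terms:
(2*i^2 - 4*i^3 + 1 + i*(-6)) + (1 + i^3 + i^5*(-1) + i + i^4*(-2) + i^2*(-2))
= 2 + i^3*(-3) + i^4*(-2) + i*(-5)- i^5
B) 2 + i^3*(-3) + i^4*(-2) + i*(-5)- i^5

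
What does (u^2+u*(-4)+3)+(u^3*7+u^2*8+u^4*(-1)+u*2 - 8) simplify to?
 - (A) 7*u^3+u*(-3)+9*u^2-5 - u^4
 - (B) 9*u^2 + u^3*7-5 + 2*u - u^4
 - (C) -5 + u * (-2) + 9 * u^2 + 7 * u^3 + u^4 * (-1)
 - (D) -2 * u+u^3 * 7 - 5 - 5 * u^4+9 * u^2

Adding the polynomials and combining like terms:
(u^2 + u*(-4) + 3) + (u^3*7 + u^2*8 + u^4*(-1) + u*2 - 8)
= -5 + u * (-2) + 9 * u^2 + 7 * u^3 + u^4 * (-1)
C) -5 + u * (-2) + 9 * u^2 + 7 * u^3 + u^4 * (-1)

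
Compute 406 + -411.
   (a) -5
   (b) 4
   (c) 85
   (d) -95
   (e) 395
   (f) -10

406 + -411 = -5
a) -5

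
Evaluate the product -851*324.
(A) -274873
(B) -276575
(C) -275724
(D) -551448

-851 * 324 = -275724
C) -275724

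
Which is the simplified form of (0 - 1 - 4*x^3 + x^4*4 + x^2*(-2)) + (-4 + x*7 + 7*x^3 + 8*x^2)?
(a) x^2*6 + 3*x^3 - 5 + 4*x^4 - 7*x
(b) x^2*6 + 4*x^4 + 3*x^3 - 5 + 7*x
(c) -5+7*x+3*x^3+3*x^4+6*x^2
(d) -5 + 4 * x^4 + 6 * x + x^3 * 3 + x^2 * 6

Adding the polynomials and combining like terms:
(0 - 1 - 4*x^3 + x^4*4 + x^2*(-2)) + (-4 + x*7 + 7*x^3 + 8*x^2)
= x^2*6 + 4*x^4 + 3*x^3 - 5 + 7*x
b) x^2*6 + 4*x^4 + 3*x^3 - 5 + 7*x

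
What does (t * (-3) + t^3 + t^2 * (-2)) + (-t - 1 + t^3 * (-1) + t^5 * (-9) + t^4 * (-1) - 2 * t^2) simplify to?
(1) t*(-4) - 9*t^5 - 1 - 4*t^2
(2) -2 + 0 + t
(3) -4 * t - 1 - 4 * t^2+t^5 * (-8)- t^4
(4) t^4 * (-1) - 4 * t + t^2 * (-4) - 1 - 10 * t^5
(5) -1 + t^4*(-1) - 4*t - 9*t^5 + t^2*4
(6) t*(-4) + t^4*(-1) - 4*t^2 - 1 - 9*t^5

Adding the polynomials and combining like terms:
(t*(-3) + t^3 + t^2*(-2)) + (-t - 1 + t^3*(-1) + t^5*(-9) + t^4*(-1) - 2*t^2)
= t*(-4) + t^4*(-1) - 4*t^2 - 1 - 9*t^5
6) t*(-4) + t^4*(-1) - 4*t^2 - 1 - 9*t^5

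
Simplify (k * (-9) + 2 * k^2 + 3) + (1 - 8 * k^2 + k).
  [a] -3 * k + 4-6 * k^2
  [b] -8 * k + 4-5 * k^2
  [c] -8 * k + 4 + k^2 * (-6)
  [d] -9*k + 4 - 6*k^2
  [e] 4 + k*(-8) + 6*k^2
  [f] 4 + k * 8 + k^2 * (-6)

Adding the polynomials and combining like terms:
(k*(-9) + 2*k^2 + 3) + (1 - 8*k^2 + k)
= -8 * k + 4 + k^2 * (-6)
c) -8 * k + 4 + k^2 * (-6)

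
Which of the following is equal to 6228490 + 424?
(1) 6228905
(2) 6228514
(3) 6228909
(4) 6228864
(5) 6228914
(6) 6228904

6228490 + 424 = 6228914
5) 6228914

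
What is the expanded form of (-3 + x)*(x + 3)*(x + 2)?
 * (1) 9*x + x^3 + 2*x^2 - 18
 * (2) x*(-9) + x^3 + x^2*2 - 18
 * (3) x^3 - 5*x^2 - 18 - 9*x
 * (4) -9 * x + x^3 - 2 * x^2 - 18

Expanding (-3 + x)*(x + 3)*(x + 2):
= x*(-9) + x^3 + x^2*2 - 18
2) x*(-9) + x^3 + x^2*2 - 18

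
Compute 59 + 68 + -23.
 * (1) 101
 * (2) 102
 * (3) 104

First: 59 + 68 = 127
Then: 127 + -23 = 104
3) 104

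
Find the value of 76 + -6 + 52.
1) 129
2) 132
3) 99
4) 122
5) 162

First: 76 + -6 = 70
Then: 70 + 52 = 122
4) 122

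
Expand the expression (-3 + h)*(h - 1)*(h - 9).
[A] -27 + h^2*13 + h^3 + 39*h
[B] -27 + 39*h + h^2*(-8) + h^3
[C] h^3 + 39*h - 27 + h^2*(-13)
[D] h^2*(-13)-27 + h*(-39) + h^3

Expanding (-3 + h)*(h - 1)*(h - 9):
= h^3 + 39*h - 27 + h^2*(-13)
C) h^3 + 39*h - 27 + h^2*(-13)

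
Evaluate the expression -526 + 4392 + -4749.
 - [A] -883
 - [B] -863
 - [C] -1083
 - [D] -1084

First: -526 + 4392 = 3866
Then: 3866 + -4749 = -883
A) -883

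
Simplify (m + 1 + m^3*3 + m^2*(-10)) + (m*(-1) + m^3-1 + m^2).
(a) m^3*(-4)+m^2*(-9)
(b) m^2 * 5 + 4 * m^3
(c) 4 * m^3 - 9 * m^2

Adding the polynomials and combining like terms:
(m + 1 + m^3*3 + m^2*(-10)) + (m*(-1) + m^3 - 1 + m^2)
= 4 * m^3 - 9 * m^2
c) 4 * m^3 - 9 * m^2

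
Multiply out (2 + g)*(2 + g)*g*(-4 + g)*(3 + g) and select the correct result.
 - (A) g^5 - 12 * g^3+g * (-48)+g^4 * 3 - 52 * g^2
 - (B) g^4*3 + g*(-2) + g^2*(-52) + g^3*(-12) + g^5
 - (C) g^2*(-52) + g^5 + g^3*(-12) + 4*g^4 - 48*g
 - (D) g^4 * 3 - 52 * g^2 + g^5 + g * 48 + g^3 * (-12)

Expanding (2 + g)*(2 + g)*g*(-4 + g)*(3 + g):
= g^5 - 12 * g^3+g * (-48)+g^4 * 3 - 52 * g^2
A) g^5 - 12 * g^3+g * (-48)+g^4 * 3 - 52 * g^2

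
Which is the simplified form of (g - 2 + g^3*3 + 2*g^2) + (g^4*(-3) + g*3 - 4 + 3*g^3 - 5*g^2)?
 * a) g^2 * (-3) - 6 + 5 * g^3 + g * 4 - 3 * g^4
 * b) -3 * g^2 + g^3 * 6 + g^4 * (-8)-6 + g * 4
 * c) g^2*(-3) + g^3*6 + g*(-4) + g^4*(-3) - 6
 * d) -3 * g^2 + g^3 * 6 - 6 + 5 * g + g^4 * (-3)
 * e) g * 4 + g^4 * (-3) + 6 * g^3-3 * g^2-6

Adding the polynomials and combining like terms:
(g - 2 + g^3*3 + 2*g^2) + (g^4*(-3) + g*3 - 4 + 3*g^3 - 5*g^2)
= g * 4 + g^4 * (-3) + 6 * g^3-3 * g^2-6
e) g * 4 + g^4 * (-3) + 6 * g^3-3 * g^2-6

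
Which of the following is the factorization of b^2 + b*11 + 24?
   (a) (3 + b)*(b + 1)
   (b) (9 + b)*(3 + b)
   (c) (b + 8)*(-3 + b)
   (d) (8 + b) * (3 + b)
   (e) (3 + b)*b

We need to factor b^2 + b*11 + 24.
The factored form is (8 + b) * (3 + b).
d) (8 + b) * (3 + b)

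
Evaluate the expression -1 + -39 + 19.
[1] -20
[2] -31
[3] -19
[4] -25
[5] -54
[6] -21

First: -1 + -39 = -40
Then: -40 + 19 = -21
6) -21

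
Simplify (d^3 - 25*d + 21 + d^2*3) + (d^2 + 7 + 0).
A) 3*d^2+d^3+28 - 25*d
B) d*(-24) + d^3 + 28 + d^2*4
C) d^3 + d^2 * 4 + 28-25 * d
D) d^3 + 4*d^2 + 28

Adding the polynomials and combining like terms:
(d^3 - 25*d + 21 + d^2*3) + (d^2 + 7 + 0)
= d^3 + d^2 * 4 + 28-25 * d
C) d^3 + d^2 * 4 + 28-25 * d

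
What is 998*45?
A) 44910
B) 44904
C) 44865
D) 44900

998 * 45 = 44910
A) 44910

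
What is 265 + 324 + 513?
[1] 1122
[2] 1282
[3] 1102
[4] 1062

First: 265 + 324 = 589
Then: 589 + 513 = 1102
3) 1102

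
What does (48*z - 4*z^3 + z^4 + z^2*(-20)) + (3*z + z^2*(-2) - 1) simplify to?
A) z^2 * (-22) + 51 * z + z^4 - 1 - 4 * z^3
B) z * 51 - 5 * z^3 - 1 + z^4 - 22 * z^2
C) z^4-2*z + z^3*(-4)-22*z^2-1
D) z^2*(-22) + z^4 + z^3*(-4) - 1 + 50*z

Adding the polynomials and combining like terms:
(48*z - 4*z^3 + z^4 + z^2*(-20)) + (3*z + z^2*(-2) - 1)
= z^2 * (-22) + 51 * z + z^4 - 1 - 4 * z^3
A) z^2 * (-22) + 51 * z + z^4 - 1 - 4 * z^3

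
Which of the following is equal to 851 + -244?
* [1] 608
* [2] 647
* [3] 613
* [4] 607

851 + -244 = 607
4) 607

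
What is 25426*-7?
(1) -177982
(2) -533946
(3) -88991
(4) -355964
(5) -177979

25426 * -7 = -177982
1) -177982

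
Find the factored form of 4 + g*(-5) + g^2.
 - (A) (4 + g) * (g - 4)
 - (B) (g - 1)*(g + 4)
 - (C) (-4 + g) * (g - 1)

We need to factor 4 + g*(-5) + g^2.
The factored form is (-4 + g) * (g - 1).
C) (-4 + g) * (g - 1)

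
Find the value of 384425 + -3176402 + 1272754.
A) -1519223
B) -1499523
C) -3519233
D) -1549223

First: 384425 + -3176402 = -2791977
Then: -2791977 + 1272754 = -1519223
A) -1519223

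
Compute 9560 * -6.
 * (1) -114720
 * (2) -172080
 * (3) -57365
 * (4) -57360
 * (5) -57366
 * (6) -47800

9560 * -6 = -57360
4) -57360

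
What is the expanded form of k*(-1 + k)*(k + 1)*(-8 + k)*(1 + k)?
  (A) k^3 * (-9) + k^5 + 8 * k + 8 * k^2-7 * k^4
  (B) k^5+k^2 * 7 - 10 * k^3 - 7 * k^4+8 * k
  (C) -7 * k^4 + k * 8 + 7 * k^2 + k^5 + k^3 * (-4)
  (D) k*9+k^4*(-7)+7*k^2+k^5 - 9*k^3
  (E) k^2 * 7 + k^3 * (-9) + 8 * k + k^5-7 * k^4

Expanding k*(-1 + k)*(k + 1)*(-8 + k)*(1 + k):
= k^2 * 7 + k^3 * (-9) + 8 * k + k^5-7 * k^4
E) k^2 * 7 + k^3 * (-9) + 8 * k + k^5-7 * k^4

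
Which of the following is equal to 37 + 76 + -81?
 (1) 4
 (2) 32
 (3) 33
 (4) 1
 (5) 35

First: 37 + 76 = 113
Then: 113 + -81 = 32
2) 32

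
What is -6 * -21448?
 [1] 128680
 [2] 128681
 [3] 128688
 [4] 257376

-6 * -21448 = 128688
3) 128688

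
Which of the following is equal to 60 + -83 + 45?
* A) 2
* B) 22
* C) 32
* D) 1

First: 60 + -83 = -23
Then: -23 + 45 = 22
B) 22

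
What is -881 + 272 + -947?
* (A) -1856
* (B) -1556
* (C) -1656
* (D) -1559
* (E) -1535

First: -881 + 272 = -609
Then: -609 + -947 = -1556
B) -1556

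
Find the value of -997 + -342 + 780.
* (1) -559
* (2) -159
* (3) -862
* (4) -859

First: -997 + -342 = -1339
Then: -1339 + 780 = -559
1) -559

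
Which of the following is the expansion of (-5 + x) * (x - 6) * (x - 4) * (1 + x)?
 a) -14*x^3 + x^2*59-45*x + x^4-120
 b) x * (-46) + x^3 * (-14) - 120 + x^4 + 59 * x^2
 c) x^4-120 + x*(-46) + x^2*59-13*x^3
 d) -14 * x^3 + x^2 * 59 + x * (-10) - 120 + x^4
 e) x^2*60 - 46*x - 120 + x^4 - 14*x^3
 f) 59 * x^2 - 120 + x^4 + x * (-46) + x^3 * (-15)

Expanding (-5 + x) * (x - 6) * (x - 4) * (1 + x):
= x * (-46) + x^3 * (-14) - 120 + x^4 + 59 * x^2
b) x * (-46) + x^3 * (-14) - 120 + x^4 + 59 * x^2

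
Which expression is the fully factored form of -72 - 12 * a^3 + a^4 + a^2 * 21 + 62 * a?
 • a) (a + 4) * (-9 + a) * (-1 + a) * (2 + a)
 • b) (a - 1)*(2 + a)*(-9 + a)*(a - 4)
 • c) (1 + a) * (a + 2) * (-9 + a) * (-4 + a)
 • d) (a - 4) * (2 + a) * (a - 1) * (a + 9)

We need to factor -72 - 12 * a^3 + a^4 + a^2 * 21 + 62 * a.
The factored form is (a - 1)*(2 + a)*(-9 + a)*(a - 4).
b) (a - 1)*(2 + a)*(-9 + a)*(a - 4)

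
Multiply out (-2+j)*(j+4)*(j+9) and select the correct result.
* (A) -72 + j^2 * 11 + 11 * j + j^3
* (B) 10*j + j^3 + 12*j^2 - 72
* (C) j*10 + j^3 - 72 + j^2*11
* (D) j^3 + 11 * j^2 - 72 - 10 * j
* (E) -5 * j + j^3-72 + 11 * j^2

Expanding (-2+j)*(j+4)*(j+9):
= j*10 + j^3 - 72 + j^2*11
C) j*10 + j^3 - 72 + j^2*11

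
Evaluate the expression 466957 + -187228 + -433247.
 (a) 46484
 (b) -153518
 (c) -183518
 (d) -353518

First: 466957 + -187228 = 279729
Then: 279729 + -433247 = -153518
b) -153518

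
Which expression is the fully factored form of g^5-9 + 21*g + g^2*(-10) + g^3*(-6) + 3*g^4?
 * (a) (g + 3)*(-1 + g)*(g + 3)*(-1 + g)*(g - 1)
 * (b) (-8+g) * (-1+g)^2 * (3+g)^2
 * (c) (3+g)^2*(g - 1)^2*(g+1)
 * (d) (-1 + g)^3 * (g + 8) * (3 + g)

We need to factor g^5-9 + 21*g + g^2*(-10) + g^3*(-6) + 3*g^4.
The factored form is (g + 3)*(-1 + g)*(g + 3)*(-1 + g)*(g - 1).
a) (g + 3)*(-1 + g)*(g + 3)*(-1 + g)*(g - 1)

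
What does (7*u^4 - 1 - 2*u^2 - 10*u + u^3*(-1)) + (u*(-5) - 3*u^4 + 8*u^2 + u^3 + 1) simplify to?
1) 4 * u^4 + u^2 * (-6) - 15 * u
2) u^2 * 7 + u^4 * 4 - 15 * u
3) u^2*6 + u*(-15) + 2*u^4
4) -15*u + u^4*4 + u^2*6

Adding the polynomials and combining like terms:
(7*u^4 - 1 - 2*u^2 - 10*u + u^3*(-1)) + (u*(-5) - 3*u^4 + 8*u^2 + u^3 + 1)
= -15*u + u^4*4 + u^2*6
4) -15*u + u^4*4 + u^2*6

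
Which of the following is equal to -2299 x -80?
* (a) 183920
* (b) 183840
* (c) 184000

-2299 * -80 = 183920
a) 183920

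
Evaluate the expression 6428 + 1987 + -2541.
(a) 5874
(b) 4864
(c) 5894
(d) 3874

First: 6428 + 1987 = 8415
Then: 8415 + -2541 = 5874
a) 5874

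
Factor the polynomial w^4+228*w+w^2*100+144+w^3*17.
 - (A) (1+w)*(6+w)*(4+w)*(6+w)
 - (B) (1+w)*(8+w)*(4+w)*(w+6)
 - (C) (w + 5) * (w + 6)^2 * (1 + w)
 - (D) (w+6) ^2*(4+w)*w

We need to factor w^4+228*w+w^2*100+144+w^3*17.
The factored form is (1+w)*(6+w)*(4+w)*(6+w).
A) (1+w)*(6+w)*(4+w)*(6+w)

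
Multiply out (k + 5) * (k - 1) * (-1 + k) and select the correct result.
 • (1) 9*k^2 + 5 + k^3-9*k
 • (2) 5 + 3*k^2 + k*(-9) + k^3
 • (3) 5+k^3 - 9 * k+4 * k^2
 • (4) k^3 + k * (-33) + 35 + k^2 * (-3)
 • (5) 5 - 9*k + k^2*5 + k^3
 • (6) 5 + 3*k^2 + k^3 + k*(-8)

Expanding (k + 5) * (k - 1) * (-1 + k):
= 5 + 3*k^2 + k*(-9) + k^3
2) 5 + 3*k^2 + k*(-9) + k^3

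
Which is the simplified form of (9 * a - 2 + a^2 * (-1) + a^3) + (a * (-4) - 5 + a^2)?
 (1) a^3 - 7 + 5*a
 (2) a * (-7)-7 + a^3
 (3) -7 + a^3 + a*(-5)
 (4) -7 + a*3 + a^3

Adding the polynomials and combining like terms:
(9*a - 2 + a^2*(-1) + a^3) + (a*(-4) - 5 + a^2)
= a^3 - 7 + 5*a
1) a^3 - 7 + 5*a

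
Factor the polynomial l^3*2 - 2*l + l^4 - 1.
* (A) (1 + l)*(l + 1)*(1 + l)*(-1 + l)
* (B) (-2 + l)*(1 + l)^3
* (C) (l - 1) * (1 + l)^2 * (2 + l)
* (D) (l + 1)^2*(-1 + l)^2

We need to factor l^3*2 - 2*l + l^4 - 1.
The factored form is (1 + l)*(l + 1)*(1 + l)*(-1 + l).
A) (1 + l)*(l + 1)*(1 + l)*(-1 + l)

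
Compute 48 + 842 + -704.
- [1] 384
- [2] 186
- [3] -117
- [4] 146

First: 48 + 842 = 890
Then: 890 + -704 = 186
2) 186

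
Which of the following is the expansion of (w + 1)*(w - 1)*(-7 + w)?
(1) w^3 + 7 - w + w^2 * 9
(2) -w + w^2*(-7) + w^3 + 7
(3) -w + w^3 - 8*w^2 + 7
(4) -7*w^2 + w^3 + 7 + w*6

Expanding (w + 1)*(w - 1)*(-7 + w):
= -w + w^2*(-7) + w^3 + 7
2) -w + w^2*(-7) + w^3 + 7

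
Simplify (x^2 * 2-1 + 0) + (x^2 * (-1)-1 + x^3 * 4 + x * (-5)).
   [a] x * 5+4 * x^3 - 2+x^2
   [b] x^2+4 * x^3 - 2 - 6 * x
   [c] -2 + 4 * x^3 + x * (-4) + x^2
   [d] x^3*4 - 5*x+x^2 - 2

Adding the polynomials and combining like terms:
(x^2*2 - 1 + 0) + (x^2*(-1) - 1 + x^3*4 + x*(-5))
= x^3*4 - 5*x+x^2 - 2
d) x^3*4 - 5*x+x^2 - 2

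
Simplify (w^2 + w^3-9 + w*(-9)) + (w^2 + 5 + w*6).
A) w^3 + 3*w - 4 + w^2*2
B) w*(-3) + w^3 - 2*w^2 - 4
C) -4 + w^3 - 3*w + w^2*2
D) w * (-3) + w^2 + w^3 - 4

Adding the polynomials and combining like terms:
(w^2 + w^3 - 9 + w*(-9)) + (w^2 + 5 + w*6)
= -4 + w^3 - 3*w + w^2*2
C) -4 + w^3 - 3*w + w^2*2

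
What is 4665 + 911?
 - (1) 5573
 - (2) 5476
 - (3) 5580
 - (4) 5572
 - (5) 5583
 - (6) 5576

4665 + 911 = 5576
6) 5576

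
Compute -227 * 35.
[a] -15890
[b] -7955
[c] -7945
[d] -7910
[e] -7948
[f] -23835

-227 * 35 = -7945
c) -7945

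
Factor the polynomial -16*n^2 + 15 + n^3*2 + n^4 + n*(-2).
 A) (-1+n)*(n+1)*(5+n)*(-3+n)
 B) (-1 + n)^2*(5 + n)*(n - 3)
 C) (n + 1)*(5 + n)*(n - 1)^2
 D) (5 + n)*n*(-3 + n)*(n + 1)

We need to factor -16*n^2 + 15 + n^3*2 + n^4 + n*(-2).
The factored form is (-1+n)*(n+1)*(5+n)*(-3+n).
A) (-1+n)*(n+1)*(5+n)*(-3+n)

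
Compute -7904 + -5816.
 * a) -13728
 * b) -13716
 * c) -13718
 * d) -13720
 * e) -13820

-7904 + -5816 = -13720
d) -13720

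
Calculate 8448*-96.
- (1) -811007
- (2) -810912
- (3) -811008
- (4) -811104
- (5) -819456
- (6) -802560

8448 * -96 = -811008
3) -811008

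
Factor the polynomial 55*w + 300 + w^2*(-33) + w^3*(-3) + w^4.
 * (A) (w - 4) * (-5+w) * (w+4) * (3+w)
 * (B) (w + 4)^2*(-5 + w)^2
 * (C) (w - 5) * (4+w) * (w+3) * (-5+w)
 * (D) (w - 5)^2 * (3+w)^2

We need to factor 55*w + 300 + w^2*(-33) + w^3*(-3) + w^4.
The factored form is (w - 5) * (4+w) * (w+3) * (-5+w).
C) (w - 5) * (4+w) * (w+3) * (-5+w)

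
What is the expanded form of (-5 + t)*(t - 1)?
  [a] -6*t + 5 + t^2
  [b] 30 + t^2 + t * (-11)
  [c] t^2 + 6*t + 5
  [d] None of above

Expanding (-5 + t)*(t - 1):
= -6*t + 5 + t^2
a) -6*t + 5 + t^2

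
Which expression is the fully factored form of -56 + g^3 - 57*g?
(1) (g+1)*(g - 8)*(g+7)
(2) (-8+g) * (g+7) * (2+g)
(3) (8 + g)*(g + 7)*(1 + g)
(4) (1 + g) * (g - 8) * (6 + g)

We need to factor -56 + g^3 - 57*g.
The factored form is (g+1)*(g - 8)*(g+7).
1) (g+1)*(g - 8)*(g+7)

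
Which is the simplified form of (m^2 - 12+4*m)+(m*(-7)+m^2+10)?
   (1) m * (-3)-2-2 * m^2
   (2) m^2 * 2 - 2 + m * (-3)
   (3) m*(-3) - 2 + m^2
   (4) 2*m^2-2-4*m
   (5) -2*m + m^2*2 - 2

Adding the polynomials and combining like terms:
(m^2 - 12 + 4*m) + (m*(-7) + m^2 + 10)
= m^2 * 2 - 2 + m * (-3)
2) m^2 * 2 - 2 + m * (-3)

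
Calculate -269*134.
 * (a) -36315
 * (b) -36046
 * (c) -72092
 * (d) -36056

-269 * 134 = -36046
b) -36046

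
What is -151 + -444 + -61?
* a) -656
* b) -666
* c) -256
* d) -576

First: -151 + -444 = -595
Then: -595 + -61 = -656
a) -656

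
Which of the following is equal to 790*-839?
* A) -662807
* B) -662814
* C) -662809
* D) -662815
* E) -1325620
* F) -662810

790 * -839 = -662810
F) -662810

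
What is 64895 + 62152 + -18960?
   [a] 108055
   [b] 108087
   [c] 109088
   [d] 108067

First: 64895 + 62152 = 127047
Then: 127047 + -18960 = 108087
b) 108087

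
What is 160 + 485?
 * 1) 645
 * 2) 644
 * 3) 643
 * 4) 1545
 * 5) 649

160 + 485 = 645
1) 645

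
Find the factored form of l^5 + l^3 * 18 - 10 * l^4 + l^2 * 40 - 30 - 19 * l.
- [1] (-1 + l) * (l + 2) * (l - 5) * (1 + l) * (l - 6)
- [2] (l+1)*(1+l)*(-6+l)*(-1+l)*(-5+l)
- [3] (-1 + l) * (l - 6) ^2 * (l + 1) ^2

We need to factor l^5 + l^3 * 18 - 10 * l^4 + l^2 * 40 - 30 - 19 * l.
The factored form is (l+1)*(1+l)*(-6+l)*(-1+l)*(-5+l).
2) (l+1)*(1+l)*(-6+l)*(-1+l)*(-5+l)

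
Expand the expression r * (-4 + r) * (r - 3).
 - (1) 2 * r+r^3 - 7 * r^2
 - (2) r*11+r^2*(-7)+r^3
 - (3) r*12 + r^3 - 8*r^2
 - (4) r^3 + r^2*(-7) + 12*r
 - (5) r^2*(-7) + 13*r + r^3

Expanding r * (-4 + r) * (r - 3):
= r^3 + r^2*(-7) + 12*r
4) r^3 + r^2*(-7) + 12*r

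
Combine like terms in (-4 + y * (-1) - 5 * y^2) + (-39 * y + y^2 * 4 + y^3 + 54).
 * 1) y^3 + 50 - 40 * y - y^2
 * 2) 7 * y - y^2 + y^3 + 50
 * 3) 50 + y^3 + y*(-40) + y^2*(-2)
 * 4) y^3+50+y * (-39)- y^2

Adding the polynomials and combining like terms:
(-4 + y*(-1) - 5*y^2) + (-39*y + y^2*4 + y^3 + 54)
= y^3 + 50 - 40 * y - y^2
1) y^3 + 50 - 40 * y - y^2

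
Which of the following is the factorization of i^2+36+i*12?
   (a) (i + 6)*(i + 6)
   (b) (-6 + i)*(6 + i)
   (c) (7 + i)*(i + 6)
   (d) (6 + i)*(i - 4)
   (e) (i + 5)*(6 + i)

We need to factor i^2+36+i*12.
The factored form is (i + 6)*(i + 6).
a) (i + 6)*(i + 6)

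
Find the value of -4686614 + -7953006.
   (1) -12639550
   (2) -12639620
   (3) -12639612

-4686614 + -7953006 = -12639620
2) -12639620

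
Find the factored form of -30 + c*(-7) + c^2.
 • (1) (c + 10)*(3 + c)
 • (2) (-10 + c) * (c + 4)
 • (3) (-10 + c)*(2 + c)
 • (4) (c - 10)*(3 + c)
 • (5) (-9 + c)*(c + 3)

We need to factor -30 + c*(-7) + c^2.
The factored form is (c - 10)*(3 + c).
4) (c - 10)*(3 + c)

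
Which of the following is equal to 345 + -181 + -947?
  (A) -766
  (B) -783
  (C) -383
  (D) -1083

First: 345 + -181 = 164
Then: 164 + -947 = -783
B) -783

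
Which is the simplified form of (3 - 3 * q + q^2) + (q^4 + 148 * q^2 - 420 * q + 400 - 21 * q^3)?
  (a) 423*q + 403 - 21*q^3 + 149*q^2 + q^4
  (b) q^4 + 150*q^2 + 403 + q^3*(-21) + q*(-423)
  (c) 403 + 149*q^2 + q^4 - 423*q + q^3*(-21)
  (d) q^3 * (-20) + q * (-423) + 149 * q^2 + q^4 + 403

Adding the polynomials and combining like terms:
(3 - 3*q + q^2) + (q^4 + 148*q^2 - 420*q + 400 - 21*q^3)
= 403 + 149*q^2 + q^4 - 423*q + q^3*(-21)
c) 403 + 149*q^2 + q^4 - 423*q + q^3*(-21)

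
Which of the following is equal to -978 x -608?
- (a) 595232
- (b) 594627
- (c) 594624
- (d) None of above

-978 * -608 = 594624
c) 594624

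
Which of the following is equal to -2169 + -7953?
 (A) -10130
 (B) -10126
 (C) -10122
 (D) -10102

-2169 + -7953 = -10122
C) -10122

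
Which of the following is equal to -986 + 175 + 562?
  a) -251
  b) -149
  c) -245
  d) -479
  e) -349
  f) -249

First: -986 + 175 = -811
Then: -811 + 562 = -249
f) -249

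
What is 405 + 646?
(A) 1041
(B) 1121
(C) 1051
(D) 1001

405 + 646 = 1051
C) 1051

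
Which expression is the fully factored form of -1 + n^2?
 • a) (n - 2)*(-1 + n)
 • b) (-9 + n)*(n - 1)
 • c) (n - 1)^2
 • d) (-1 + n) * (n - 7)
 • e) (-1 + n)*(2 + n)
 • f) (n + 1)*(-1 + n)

We need to factor -1 + n^2.
The factored form is (n + 1)*(-1 + n).
f) (n + 1)*(-1 + n)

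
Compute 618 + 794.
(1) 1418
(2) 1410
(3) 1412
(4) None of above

618 + 794 = 1412
3) 1412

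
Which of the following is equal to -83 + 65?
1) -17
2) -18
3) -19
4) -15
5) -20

-83 + 65 = -18
2) -18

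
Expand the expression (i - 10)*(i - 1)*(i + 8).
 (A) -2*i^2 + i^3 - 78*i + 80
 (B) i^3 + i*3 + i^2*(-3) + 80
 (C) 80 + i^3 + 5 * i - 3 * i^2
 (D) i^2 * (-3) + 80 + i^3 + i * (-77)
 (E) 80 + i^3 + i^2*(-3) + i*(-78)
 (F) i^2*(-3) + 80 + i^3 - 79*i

Expanding (i - 10)*(i - 1)*(i + 8):
= 80 + i^3 + i^2*(-3) + i*(-78)
E) 80 + i^3 + i^2*(-3) + i*(-78)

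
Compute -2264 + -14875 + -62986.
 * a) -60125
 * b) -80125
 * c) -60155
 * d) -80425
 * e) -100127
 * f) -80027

First: -2264 + -14875 = -17139
Then: -17139 + -62986 = -80125
b) -80125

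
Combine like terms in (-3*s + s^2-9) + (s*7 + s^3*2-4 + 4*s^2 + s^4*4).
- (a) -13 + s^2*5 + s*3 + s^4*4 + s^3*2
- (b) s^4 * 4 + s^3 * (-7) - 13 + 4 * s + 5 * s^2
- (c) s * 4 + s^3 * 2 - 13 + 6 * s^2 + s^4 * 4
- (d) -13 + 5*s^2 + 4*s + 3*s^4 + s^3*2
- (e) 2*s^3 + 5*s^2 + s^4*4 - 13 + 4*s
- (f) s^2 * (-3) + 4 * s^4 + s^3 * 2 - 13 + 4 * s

Adding the polynomials and combining like terms:
(-3*s + s^2 - 9) + (s*7 + s^3*2 - 4 + 4*s^2 + s^4*4)
= 2*s^3 + 5*s^2 + s^4*4 - 13 + 4*s
e) 2*s^3 + 5*s^2 + s^4*4 - 13 + 4*s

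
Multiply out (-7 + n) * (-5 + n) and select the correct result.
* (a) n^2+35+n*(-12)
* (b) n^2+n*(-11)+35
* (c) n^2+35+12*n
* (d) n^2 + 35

Expanding (-7 + n) * (-5 + n):
= n^2+35+n*(-12)
a) n^2+35+n*(-12)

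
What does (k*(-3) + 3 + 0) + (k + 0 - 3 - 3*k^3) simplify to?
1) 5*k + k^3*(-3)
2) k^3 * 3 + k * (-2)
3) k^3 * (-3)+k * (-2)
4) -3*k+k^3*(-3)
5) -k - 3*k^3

Adding the polynomials and combining like terms:
(k*(-3) + 3 + 0) + (k + 0 - 3 - 3*k^3)
= k^3 * (-3)+k * (-2)
3) k^3 * (-3)+k * (-2)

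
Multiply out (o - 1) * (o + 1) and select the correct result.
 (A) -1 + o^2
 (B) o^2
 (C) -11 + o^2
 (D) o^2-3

Expanding (o - 1) * (o + 1):
= -1 + o^2
A) -1 + o^2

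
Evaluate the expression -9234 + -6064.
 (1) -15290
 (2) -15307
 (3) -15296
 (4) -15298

-9234 + -6064 = -15298
4) -15298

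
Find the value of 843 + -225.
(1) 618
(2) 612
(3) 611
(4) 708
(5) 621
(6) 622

843 + -225 = 618
1) 618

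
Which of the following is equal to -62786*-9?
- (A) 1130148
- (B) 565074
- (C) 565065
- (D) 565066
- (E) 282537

-62786 * -9 = 565074
B) 565074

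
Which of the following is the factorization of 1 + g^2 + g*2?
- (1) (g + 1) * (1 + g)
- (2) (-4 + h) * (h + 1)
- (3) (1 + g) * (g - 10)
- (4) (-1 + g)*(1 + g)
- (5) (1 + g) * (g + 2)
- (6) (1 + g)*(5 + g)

We need to factor 1 + g^2 + g*2.
The factored form is (g + 1) * (1 + g).
1) (g + 1) * (1 + g)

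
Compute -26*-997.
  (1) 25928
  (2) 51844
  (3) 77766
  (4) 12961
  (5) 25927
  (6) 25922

-26 * -997 = 25922
6) 25922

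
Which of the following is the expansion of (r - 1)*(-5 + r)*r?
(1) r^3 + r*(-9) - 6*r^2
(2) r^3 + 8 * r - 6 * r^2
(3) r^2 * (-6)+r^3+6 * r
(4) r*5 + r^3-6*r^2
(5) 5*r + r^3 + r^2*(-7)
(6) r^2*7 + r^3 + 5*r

Expanding (r - 1)*(-5 + r)*r:
= r*5 + r^3-6*r^2
4) r*5 + r^3-6*r^2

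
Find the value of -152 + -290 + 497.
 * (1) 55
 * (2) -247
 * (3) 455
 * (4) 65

First: -152 + -290 = -442
Then: -442 + 497 = 55
1) 55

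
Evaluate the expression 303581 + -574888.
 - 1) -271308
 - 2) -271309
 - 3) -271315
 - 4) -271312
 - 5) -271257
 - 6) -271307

303581 + -574888 = -271307
6) -271307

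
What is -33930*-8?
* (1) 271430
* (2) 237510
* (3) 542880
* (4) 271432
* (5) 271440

-33930 * -8 = 271440
5) 271440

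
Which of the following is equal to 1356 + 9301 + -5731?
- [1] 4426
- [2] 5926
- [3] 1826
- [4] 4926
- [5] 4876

First: 1356 + 9301 = 10657
Then: 10657 + -5731 = 4926
4) 4926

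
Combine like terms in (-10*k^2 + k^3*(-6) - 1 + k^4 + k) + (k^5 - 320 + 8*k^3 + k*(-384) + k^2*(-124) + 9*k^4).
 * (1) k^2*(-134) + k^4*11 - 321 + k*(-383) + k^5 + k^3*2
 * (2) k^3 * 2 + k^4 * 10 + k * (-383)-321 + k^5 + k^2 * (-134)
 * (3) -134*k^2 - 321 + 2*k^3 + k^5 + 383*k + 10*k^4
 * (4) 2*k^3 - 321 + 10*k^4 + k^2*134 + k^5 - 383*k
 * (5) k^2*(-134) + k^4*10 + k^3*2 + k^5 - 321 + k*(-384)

Adding the polynomials and combining like terms:
(-10*k^2 + k^3*(-6) - 1 + k^4 + k) + (k^5 - 320 + 8*k^3 + k*(-384) + k^2*(-124) + 9*k^4)
= k^3 * 2 + k^4 * 10 + k * (-383)-321 + k^5 + k^2 * (-134)
2) k^3 * 2 + k^4 * 10 + k * (-383)-321 + k^5 + k^2 * (-134)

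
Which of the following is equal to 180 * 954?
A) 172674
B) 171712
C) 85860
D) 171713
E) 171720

180 * 954 = 171720
E) 171720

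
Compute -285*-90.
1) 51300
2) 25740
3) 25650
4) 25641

-285 * -90 = 25650
3) 25650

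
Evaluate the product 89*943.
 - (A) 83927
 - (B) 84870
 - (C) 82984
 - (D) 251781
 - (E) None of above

89 * 943 = 83927
A) 83927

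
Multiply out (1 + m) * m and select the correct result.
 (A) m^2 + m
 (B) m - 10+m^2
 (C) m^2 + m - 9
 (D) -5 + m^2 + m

Expanding (1 + m) * m:
= m^2 + m
A) m^2 + m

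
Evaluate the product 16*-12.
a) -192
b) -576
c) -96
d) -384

16 * -12 = -192
a) -192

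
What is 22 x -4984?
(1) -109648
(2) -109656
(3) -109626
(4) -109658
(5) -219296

22 * -4984 = -109648
1) -109648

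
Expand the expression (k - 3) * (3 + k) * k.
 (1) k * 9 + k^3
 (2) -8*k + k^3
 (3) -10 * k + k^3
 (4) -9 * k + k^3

Expanding (k - 3) * (3 + k) * k:
= -9 * k + k^3
4) -9 * k + k^3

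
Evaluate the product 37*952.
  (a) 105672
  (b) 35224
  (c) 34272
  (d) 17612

37 * 952 = 35224
b) 35224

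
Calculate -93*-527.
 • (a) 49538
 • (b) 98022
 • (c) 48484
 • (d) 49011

-93 * -527 = 49011
d) 49011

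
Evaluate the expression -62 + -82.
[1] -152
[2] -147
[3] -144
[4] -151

-62 + -82 = -144
3) -144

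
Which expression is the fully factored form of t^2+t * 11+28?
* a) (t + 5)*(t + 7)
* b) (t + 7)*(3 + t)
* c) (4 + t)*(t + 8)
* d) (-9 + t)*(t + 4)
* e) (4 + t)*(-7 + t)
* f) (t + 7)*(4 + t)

We need to factor t^2+t * 11+28.
The factored form is (t + 7)*(4 + t).
f) (t + 7)*(4 + t)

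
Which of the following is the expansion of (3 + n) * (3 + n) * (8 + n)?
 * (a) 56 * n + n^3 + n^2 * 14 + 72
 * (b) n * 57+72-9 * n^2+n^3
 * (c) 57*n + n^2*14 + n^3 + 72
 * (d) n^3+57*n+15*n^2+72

Expanding (3 + n) * (3 + n) * (8 + n):
= 57*n + n^2*14 + n^3 + 72
c) 57*n + n^2*14 + n^3 + 72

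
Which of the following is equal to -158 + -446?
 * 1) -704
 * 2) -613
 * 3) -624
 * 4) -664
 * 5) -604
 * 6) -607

-158 + -446 = -604
5) -604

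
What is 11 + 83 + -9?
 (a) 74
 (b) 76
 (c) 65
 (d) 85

First: 11 + 83 = 94
Then: 94 + -9 = 85
d) 85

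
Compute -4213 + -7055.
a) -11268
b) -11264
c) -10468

-4213 + -7055 = -11268
a) -11268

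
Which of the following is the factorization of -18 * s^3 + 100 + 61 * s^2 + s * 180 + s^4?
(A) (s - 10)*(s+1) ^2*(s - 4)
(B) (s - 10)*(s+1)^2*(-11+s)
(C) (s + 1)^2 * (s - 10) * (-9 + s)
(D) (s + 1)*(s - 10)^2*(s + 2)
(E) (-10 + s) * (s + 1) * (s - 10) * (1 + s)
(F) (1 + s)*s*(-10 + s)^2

We need to factor -18 * s^3 + 100 + 61 * s^2 + s * 180 + s^4.
The factored form is (-10 + s) * (s + 1) * (s - 10) * (1 + s).
E) (-10 + s) * (s + 1) * (s - 10) * (1 + s)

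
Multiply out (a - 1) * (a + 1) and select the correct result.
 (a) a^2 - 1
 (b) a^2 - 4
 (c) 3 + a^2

Expanding (a - 1) * (a + 1):
= a^2 - 1
a) a^2 - 1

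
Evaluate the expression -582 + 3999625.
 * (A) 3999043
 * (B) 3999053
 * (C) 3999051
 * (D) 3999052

-582 + 3999625 = 3999043
A) 3999043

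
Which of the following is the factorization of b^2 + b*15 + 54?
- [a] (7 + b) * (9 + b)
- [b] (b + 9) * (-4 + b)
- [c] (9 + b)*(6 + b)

We need to factor b^2 + b*15 + 54.
The factored form is (9 + b)*(6 + b).
c) (9 + b)*(6 + b)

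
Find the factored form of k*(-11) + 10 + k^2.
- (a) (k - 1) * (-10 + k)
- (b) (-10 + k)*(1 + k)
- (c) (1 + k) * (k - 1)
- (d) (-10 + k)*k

We need to factor k*(-11) + 10 + k^2.
The factored form is (k - 1) * (-10 + k).
a) (k - 1) * (-10 + k)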